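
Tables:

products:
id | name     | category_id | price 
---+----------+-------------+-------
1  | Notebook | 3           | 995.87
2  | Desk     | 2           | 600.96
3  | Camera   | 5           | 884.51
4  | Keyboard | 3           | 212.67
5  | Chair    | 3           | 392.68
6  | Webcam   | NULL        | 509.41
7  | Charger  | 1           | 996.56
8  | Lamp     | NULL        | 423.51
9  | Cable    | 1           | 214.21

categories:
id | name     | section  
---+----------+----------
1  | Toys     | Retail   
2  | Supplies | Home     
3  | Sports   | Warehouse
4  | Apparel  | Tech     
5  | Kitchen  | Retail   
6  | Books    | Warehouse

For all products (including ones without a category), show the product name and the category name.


LEFT JOIN keeps every row from products (the left table); where category_id has no match in categories, the category columns become NULL. Walk through each product:
  - product 1 (Notebook): category_id=3 -> matches Sports
  - product 2 (Desk): category_id=2 -> matches Supplies
  - product 3 (Camera): category_id=5 -> matches Kitchen
  - product 4 (Keyboard): category_id=3 -> matches Sports
  - product 5 (Chair): category_id=3 -> matches Sports
  - product 6 (Webcam): category_id=NULL, no match -> kept with NULL
  - product 7 (Charger): category_id=1 -> matches Toys
  - product 8 (Lamp): category_id=NULL, no match -> kept with NULL
  - product 9 (Cable): category_id=1 -> matches Toys
All 9 rows appear; 2 have NULL category.

SQL:
SELECT a.name, b.name AS category
FROM products a
LEFT JOIN categories b ON a.category_id = b.id

Result:
name     | category
---------+---------
Notebook | Sports  
Desk     | Supplies
Camera   | Kitchen 
Keyboard | Sports  
Chair    | Sports  
Webcam   | NULL    
Charger  | Toys    
Lamp     | NULL    
Cable    | Toys    


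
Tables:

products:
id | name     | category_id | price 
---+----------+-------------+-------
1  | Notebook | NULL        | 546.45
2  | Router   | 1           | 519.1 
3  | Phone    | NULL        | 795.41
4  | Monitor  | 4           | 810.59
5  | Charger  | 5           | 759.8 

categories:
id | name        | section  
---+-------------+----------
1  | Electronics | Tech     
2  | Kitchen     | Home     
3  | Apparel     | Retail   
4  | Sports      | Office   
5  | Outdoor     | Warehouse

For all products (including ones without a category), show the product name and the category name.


LEFT JOIN keeps every row from products (the left table); where category_id has no match in categories, the category columns become NULL. Walk through each product:
  - product 1 (Notebook): category_id=NULL, no match -> kept with NULL
  - product 2 (Router): category_id=1 -> matches Electronics
  - product 3 (Phone): category_id=NULL, no match -> kept with NULL
  - product 4 (Monitor): category_id=4 -> matches Sports
  - product 5 (Charger): category_id=5 -> matches Outdoor
All 5 rows appear; 2 have NULL category.

SQL:
SELECT a.name, b.name AS category
FROM products a
LEFT JOIN categories b ON a.category_id = b.id

Result:
name     | category   
---------+------------
Notebook | NULL       
Router   | Electronics
Phone    | NULL       
Monitor  | Sports     
Charger  | Outdoor    


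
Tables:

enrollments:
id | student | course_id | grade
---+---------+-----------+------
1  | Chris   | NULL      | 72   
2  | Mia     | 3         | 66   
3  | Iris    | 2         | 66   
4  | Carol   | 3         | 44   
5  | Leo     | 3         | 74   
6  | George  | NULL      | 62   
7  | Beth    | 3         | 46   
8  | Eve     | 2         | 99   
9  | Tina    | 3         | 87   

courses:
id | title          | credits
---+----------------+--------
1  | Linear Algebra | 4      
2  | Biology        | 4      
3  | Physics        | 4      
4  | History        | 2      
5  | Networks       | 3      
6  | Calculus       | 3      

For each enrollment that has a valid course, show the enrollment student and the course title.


INNER JOIN keeps only enrollments rows whose course_id matches an id in courses. Walk through each enrollment:
  - enrollment 1 (Chris): course_id=NULL, no match -> dropped
  - enrollment 2 (Mia): course_id=3 -> matches Physics
  - enrollment 3 (Iris): course_id=2 -> matches Biology
  - enrollment 4 (Carol): course_id=3 -> matches Physics
  - enrollment 5 (Leo): course_id=3 -> matches Physics
  - enrollment 6 (George): course_id=NULL, no match -> dropped
  - enrollment 7 (Beth): course_id=3 -> matches Physics
  - enrollment 8 (Eve): course_id=2 -> matches Biology
  - enrollment 9 (Tina): course_id=3 -> matches Physics
So 2 of 9 rows are dropped.

SQL:
SELECT a.student, b.title AS course
FROM enrollments a
INNER JOIN courses b ON a.course_id = b.id

Result:
student | course 
--------+--------
Mia     | Physics
Iris    | Biology
Carol   | Physics
Leo     | Physics
Beth    | Physics
Eve     | Biology
Tina    | Physics


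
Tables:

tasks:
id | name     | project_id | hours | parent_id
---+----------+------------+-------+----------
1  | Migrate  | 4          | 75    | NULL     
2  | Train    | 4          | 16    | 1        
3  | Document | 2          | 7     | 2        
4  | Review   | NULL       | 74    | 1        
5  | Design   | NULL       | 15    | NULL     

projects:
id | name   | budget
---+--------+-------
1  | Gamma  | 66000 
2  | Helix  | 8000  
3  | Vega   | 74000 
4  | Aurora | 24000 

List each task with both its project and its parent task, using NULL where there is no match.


Two LEFT JOINs from the same base table tasks: one to projects via project_id, one to tasks itself via parent_id. Both are LEFT so every task is preserved.
Match against projects:
  - task 1 (Migrate): project_id=4 -> matches Aurora
  - task 2 (Train): project_id=4 -> matches Aurora
  - task 3 (Document): project_id=2 -> matches Helix
  - task 4 (Review): project_id=NULL, no match -> kept with NULL
  - task 5 (Design): project_id=NULL, no match -> kept with NULL
Match against tasks (self):
  - task 1 (Migrate): parent_id=NULL -> NULL
  - task 2 (Train): parent_id=1 -> Migrate
  - task 3 (Document): parent_id=2 -> Train
  - task 4 (Review): parent_id=1 -> Migrate
  - task 5 (Design): parent_id=NULL -> NULL

SQL:
SELECT a.name, b.name AS project, c.name AS parent
FROM tasks a
LEFT JOIN projects b ON a.project_id = b.id
LEFT JOIN tasks c ON a.parent_id = c.id

Result:
name     | project | parent 
---------+---------+--------
Migrate  | Aurora  | NULL   
Train    | Aurora  | Migrate
Document | Helix   | Train  
Review   | NULL    | Migrate
Design   | NULL    | NULL   


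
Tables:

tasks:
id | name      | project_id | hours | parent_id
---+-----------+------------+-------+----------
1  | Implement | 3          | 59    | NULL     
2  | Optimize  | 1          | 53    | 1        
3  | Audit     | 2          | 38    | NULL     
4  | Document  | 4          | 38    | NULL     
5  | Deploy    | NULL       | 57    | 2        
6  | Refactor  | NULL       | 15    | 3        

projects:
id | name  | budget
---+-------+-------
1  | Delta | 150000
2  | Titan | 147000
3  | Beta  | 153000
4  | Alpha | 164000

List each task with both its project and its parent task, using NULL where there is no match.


Two LEFT JOINs from the same base table tasks: one to projects via project_id, one to tasks itself via parent_id. Both are LEFT so every task is preserved.
Match against projects:
  - task 1 (Implement): project_id=3 -> matches Beta
  - task 2 (Optimize): project_id=1 -> matches Delta
  - task 3 (Audit): project_id=2 -> matches Titan
  - task 4 (Document): project_id=4 -> matches Alpha
  - task 5 (Deploy): project_id=NULL, no match -> kept with NULL
  - task 6 (Refactor): project_id=NULL, no match -> kept with NULL
Match against tasks (self):
  - task 1 (Implement): parent_id=NULL -> NULL
  - task 2 (Optimize): parent_id=1 -> Implement
  - task 3 (Audit): parent_id=NULL -> NULL
  - task 4 (Document): parent_id=NULL -> NULL
  - task 5 (Deploy): parent_id=2 -> Optimize
  - task 6 (Refactor): parent_id=3 -> Audit

SQL:
SELECT a.name, b.name AS project, c.name AS parent
FROM tasks a
LEFT JOIN projects b ON a.project_id = b.id
LEFT JOIN tasks c ON a.parent_id = c.id

Result:
name      | project | parent   
----------+---------+----------
Implement | Beta    | NULL     
Optimize  | Delta   | Implement
Audit     | Titan   | NULL     
Document  | Alpha   | NULL     
Deploy    | NULL    | Optimize 
Refactor  | NULL    | Audit    


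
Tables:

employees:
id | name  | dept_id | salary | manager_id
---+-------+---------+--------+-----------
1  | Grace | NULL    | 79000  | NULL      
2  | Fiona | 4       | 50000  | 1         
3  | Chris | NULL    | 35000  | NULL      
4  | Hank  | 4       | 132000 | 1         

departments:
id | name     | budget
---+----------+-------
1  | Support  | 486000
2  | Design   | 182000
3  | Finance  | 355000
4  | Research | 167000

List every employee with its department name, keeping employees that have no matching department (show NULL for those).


LEFT JOIN keeps every row from employees (the left table); where dept_id has no match in departments, the department columns become NULL. Walk through each employee:
  - employee 1 (Grace): dept_id=NULL, no match -> kept with NULL
  - employee 2 (Fiona): dept_id=4 -> matches Research
  - employee 3 (Chris): dept_id=NULL, no match -> kept with NULL
  - employee 4 (Hank): dept_id=4 -> matches Research
All 4 rows appear; 2 have NULL department.

SQL:
SELECT a.name, b.name AS department
FROM employees a
LEFT JOIN departments b ON a.dept_id = b.id

Result:
name  | department
------+-----------
Grace | NULL      
Fiona | Research  
Chris | NULL      
Hank  | Research  


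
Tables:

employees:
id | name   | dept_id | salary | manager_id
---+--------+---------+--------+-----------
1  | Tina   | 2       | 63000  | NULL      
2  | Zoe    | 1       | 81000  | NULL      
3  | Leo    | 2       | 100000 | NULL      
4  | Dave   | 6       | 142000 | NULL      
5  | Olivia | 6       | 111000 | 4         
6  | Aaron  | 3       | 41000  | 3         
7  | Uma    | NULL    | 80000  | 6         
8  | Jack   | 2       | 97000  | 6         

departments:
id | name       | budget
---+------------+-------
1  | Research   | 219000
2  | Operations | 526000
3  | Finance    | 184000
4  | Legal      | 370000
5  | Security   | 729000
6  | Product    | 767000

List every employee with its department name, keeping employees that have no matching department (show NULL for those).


LEFT JOIN keeps every row from employees (the left table); where dept_id has no match in departments, the department columns become NULL. Walk through each employee:
  - employee 1 (Tina): dept_id=2 -> matches Operations
  - employee 2 (Zoe): dept_id=1 -> matches Research
  - employee 3 (Leo): dept_id=2 -> matches Operations
  - employee 4 (Dave): dept_id=6 -> matches Product
  - employee 5 (Olivia): dept_id=6 -> matches Product
  - employee 6 (Aaron): dept_id=3 -> matches Finance
  - employee 7 (Uma): dept_id=NULL, no match -> kept with NULL
  - employee 8 (Jack): dept_id=2 -> matches Operations
All 8 rows appear; 1 has NULL department.

SQL:
SELECT a.name, b.name AS department
FROM employees a
LEFT JOIN departments b ON a.dept_id = b.id

Result:
name   | department
-------+-----------
Tina   | Operations
Zoe    | Research  
Leo    | Operations
Dave   | Product   
Olivia | Product   
Aaron  | Finance   
Uma    | NULL      
Jack   | Operations


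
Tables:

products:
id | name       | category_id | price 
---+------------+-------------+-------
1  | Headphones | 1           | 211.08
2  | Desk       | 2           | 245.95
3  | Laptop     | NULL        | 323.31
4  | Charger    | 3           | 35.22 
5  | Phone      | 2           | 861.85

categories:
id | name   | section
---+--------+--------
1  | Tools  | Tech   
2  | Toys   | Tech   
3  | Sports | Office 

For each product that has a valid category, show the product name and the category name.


INNER JOIN keeps only products rows whose category_id matches an id in categories. Walk through each product:
  - product 1 (Headphones): category_id=1 -> matches Tools
  - product 2 (Desk): category_id=2 -> matches Toys
  - product 3 (Laptop): category_id=NULL, no match -> dropped
  - product 4 (Charger): category_id=3 -> matches Sports
  - product 5 (Phone): category_id=2 -> matches Toys
So 1 of 5 rows is dropped.

SQL:
SELECT a.name, b.name AS category
FROM products a
INNER JOIN categories b ON a.category_id = b.id

Result:
name       | category
-----------+---------
Headphones | Tools   
Desk       | Toys    
Charger    | Sports  
Phone      | Toys    


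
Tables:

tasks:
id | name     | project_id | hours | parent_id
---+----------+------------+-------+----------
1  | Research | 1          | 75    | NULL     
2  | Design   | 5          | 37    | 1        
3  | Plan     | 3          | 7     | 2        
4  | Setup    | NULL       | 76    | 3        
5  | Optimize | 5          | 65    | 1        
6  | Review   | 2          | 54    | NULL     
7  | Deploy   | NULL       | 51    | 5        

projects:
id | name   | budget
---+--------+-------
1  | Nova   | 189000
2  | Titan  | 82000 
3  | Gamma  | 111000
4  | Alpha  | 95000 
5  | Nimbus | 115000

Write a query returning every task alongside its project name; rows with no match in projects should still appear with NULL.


LEFT JOIN keeps every row from tasks (the left table); where project_id has no match in projects, the project columns become NULL. Walk through each task:
  - task 1 (Research): project_id=1 -> matches Nova
  - task 2 (Design): project_id=5 -> matches Nimbus
  - task 3 (Plan): project_id=3 -> matches Gamma
  - task 4 (Setup): project_id=NULL, no match -> kept with NULL
  - task 5 (Optimize): project_id=5 -> matches Nimbus
  - task 6 (Review): project_id=2 -> matches Titan
  - task 7 (Deploy): project_id=NULL, no match -> kept with NULL
All 7 rows appear; 2 have NULL project.

SQL:
SELECT a.name, b.name AS project
FROM tasks a
LEFT JOIN projects b ON a.project_id = b.id

Result:
name     | project
---------+--------
Research | Nova   
Design   | Nimbus 
Plan     | Gamma  
Setup    | NULL   
Optimize | Nimbus 
Review   | Titan  
Deploy   | NULL   


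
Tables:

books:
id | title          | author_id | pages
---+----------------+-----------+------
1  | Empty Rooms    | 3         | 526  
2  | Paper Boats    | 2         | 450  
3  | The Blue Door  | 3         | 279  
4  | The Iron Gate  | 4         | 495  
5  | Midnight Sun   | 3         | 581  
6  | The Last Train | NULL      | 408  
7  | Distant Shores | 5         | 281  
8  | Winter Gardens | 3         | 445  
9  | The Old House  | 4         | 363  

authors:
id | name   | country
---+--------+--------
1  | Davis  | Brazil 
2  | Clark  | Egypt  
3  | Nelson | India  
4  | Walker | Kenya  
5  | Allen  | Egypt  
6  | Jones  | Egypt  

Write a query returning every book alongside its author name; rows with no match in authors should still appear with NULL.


LEFT JOIN keeps every row from books (the left table); where author_id has no match in authors, the author columns become NULL. Walk through each book:
  - book 1 (Empty Rooms): author_id=3 -> matches Nelson
  - book 2 (Paper Boats): author_id=2 -> matches Clark
  - book 3 (The Blue Door): author_id=3 -> matches Nelson
  - book 4 (The Iron Gate): author_id=4 -> matches Walker
  - book 5 (Midnight Sun): author_id=3 -> matches Nelson
  - book 6 (The Last Train): author_id=NULL, no match -> kept with NULL
  - book 7 (Distant Shores): author_id=5 -> matches Allen
  - book 8 (Winter Gardens): author_id=3 -> matches Nelson
  - book 9 (The Old House): author_id=4 -> matches Walker
All 9 rows appear; 1 has NULL author.

SQL:
SELECT a.title, b.name AS author
FROM books a
LEFT JOIN authors b ON a.author_id = b.id

Result:
title          | author
---------------+-------
Empty Rooms    | Nelson
Paper Boats    | Clark 
The Blue Door  | Nelson
The Iron Gate  | Walker
Midnight Sun   | Nelson
The Last Train | NULL  
Distant Shores | Allen 
Winter Gardens | Nelson
The Old House  | Walker


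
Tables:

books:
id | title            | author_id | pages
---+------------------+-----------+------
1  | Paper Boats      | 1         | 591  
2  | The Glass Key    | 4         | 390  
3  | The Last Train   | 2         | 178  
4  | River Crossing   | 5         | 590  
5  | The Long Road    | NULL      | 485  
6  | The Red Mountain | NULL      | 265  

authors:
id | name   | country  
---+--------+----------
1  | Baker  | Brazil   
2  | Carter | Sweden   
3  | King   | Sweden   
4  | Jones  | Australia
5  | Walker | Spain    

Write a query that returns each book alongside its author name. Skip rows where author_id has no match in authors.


INNER JOIN keeps only books rows whose author_id matches an id in authors. Walk through each book:
  - book 1 (Paper Boats): author_id=1 -> matches Baker
  - book 2 (The Glass Key): author_id=4 -> matches Jones
  - book 3 (The Last Train): author_id=2 -> matches Carter
  - book 4 (River Crossing): author_id=5 -> matches Walker
  - book 5 (The Long Road): author_id=NULL, no match -> dropped
  - book 6 (The Red Mountain): author_id=NULL, no match -> dropped
So 2 of 6 rows are dropped.

SQL:
SELECT a.title, b.name AS author
FROM books a
INNER JOIN authors b ON a.author_id = b.id

Result:
title          | author
---------------+-------
Paper Boats    | Baker 
The Glass Key  | Jones 
The Last Train | Carter
River Crossing | Walker


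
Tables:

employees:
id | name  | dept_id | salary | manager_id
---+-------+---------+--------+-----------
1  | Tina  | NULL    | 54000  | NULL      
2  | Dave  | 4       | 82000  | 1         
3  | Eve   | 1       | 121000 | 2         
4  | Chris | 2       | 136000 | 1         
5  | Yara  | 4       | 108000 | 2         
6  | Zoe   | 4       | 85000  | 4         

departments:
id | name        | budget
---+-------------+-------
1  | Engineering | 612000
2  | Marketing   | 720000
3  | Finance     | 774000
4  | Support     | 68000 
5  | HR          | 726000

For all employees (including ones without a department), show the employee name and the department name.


LEFT JOIN keeps every row from employees (the left table); where dept_id has no match in departments, the department columns become NULL. Walk through each employee:
  - employee 1 (Tina): dept_id=NULL, no match -> kept with NULL
  - employee 2 (Dave): dept_id=4 -> matches Support
  - employee 3 (Eve): dept_id=1 -> matches Engineering
  - employee 4 (Chris): dept_id=2 -> matches Marketing
  - employee 5 (Yara): dept_id=4 -> matches Support
  - employee 6 (Zoe): dept_id=4 -> matches Support
All 6 rows appear; 1 has NULL department.

SQL:
SELECT a.name, b.name AS department
FROM employees a
LEFT JOIN departments b ON a.dept_id = b.id

Result:
name  | department 
------+------------
Tina  | NULL       
Dave  | Support    
Eve   | Engineering
Chris | Marketing  
Yara  | Support    
Zoe   | Support    


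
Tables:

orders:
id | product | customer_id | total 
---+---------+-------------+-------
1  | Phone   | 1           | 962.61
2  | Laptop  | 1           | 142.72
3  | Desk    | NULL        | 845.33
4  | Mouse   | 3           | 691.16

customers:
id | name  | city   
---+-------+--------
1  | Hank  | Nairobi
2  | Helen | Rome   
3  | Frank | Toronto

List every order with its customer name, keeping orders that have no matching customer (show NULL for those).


LEFT JOIN keeps every row from orders (the left table); where customer_id has no match in customers, the customer columns become NULL. Walk through each order:
  - order 1 (Phone): customer_id=1 -> matches Hank
  - order 2 (Laptop): customer_id=1 -> matches Hank
  - order 3 (Desk): customer_id=NULL, no match -> kept with NULL
  - order 4 (Mouse): customer_id=3 -> matches Frank
All 4 rows appear; 1 has NULL customer.

SQL:
SELECT a.product, b.name AS customer
FROM orders a
LEFT JOIN customers b ON a.customer_id = b.id

Result:
product | customer
--------+---------
Phone   | Hank    
Laptop  | Hank    
Desk    | NULL    
Mouse   | Frank   


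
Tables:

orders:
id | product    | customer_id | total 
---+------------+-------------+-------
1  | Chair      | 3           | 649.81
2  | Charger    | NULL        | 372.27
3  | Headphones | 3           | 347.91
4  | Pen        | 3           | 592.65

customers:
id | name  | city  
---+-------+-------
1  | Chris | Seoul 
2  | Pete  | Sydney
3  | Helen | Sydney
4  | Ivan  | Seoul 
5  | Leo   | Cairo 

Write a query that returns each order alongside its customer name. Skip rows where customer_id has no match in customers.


INNER JOIN keeps only orders rows whose customer_id matches an id in customers. Walk through each order:
  - order 1 (Chair): customer_id=3 -> matches Helen
  - order 2 (Charger): customer_id=NULL, no match -> dropped
  - order 3 (Headphones): customer_id=3 -> matches Helen
  - order 4 (Pen): customer_id=3 -> matches Helen
So 1 of 4 rows is dropped.

SQL:
SELECT a.product, b.name AS customer
FROM orders a
INNER JOIN customers b ON a.customer_id = b.id

Result:
product    | customer
-----------+---------
Chair      | Helen   
Headphones | Helen   
Pen        | Helen   


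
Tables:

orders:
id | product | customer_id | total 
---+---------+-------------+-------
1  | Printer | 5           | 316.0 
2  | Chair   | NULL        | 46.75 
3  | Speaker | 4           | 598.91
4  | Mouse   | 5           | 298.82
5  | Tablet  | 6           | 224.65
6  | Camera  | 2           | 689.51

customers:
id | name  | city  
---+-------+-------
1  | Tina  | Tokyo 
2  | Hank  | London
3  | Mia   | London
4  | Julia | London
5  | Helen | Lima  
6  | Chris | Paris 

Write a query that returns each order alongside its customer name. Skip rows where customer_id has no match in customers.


INNER JOIN keeps only orders rows whose customer_id matches an id in customers. Walk through each order:
  - order 1 (Printer): customer_id=5 -> matches Helen
  - order 2 (Chair): customer_id=NULL, no match -> dropped
  - order 3 (Speaker): customer_id=4 -> matches Julia
  - order 4 (Mouse): customer_id=5 -> matches Helen
  - order 5 (Tablet): customer_id=6 -> matches Chris
  - order 6 (Camera): customer_id=2 -> matches Hank
So 1 of 6 rows is dropped.

SQL:
SELECT a.product, b.name AS customer
FROM orders a
INNER JOIN customers b ON a.customer_id = b.id

Result:
product | customer
--------+---------
Printer | Helen   
Speaker | Julia   
Mouse   | Helen   
Tablet  | Chris   
Camera  | Hank    


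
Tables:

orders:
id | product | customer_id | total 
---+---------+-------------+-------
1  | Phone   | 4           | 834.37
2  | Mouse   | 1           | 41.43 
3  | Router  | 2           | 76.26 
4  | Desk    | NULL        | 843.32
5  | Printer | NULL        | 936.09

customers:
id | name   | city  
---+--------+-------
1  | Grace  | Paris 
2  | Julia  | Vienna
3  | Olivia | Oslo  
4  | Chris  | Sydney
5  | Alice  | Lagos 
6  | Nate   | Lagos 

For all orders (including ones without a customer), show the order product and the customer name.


LEFT JOIN keeps every row from orders (the left table); where customer_id has no match in customers, the customer columns become NULL. Walk through each order:
  - order 1 (Phone): customer_id=4 -> matches Chris
  - order 2 (Mouse): customer_id=1 -> matches Grace
  - order 3 (Router): customer_id=2 -> matches Julia
  - order 4 (Desk): customer_id=NULL, no match -> kept with NULL
  - order 5 (Printer): customer_id=NULL, no match -> kept with NULL
All 5 rows appear; 2 have NULL customer.

SQL:
SELECT a.product, b.name AS customer
FROM orders a
LEFT JOIN customers b ON a.customer_id = b.id

Result:
product | customer
--------+---------
Phone   | Chris   
Mouse   | Grace   
Router  | Julia   
Desk    | NULL    
Printer | NULL    


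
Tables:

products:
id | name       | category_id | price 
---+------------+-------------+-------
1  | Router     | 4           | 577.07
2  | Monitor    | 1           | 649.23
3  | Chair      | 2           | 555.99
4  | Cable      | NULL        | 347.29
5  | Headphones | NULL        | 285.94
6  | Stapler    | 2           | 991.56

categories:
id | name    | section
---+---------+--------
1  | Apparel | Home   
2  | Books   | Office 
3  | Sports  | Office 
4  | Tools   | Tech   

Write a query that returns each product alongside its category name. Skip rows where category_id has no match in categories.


INNER JOIN keeps only products rows whose category_id matches an id in categories. Walk through each product:
  - product 1 (Router): category_id=4 -> matches Tools
  - product 2 (Monitor): category_id=1 -> matches Apparel
  - product 3 (Chair): category_id=2 -> matches Books
  - product 4 (Cable): category_id=NULL, no match -> dropped
  - product 5 (Headphones): category_id=NULL, no match -> dropped
  - product 6 (Stapler): category_id=2 -> matches Books
So 2 of 6 rows are dropped.

SQL:
SELECT a.name, b.name AS category
FROM products a
INNER JOIN categories b ON a.category_id = b.id

Result:
name    | category
--------+---------
Router  | Tools   
Monitor | Apparel 
Chair   | Books   
Stapler | Books   


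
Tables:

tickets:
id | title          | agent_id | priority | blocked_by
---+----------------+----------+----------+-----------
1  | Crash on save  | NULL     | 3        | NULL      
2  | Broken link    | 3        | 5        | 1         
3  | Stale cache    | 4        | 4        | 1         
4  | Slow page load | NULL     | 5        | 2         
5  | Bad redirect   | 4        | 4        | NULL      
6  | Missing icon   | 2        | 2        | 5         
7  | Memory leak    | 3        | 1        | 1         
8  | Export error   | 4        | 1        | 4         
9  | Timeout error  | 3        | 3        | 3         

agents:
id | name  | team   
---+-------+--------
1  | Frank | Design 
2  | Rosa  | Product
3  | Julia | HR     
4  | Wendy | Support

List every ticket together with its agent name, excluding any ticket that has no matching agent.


INNER JOIN keeps only tickets rows whose agent_id matches an id in agents. Walk through each ticket:
  - ticket 1 (Crash on save): agent_id=NULL, no match -> dropped
  - ticket 2 (Broken link): agent_id=3 -> matches Julia
  - ticket 3 (Stale cache): agent_id=4 -> matches Wendy
  - ticket 4 (Slow page load): agent_id=NULL, no match -> dropped
  - ticket 5 (Bad redirect): agent_id=4 -> matches Wendy
  - ticket 6 (Missing icon): agent_id=2 -> matches Rosa
  - ticket 7 (Memory leak): agent_id=3 -> matches Julia
  - ticket 8 (Export error): agent_id=4 -> matches Wendy
  - ticket 9 (Timeout error): agent_id=3 -> matches Julia
So 2 of 9 rows are dropped.

SQL:
SELECT a.title, b.name AS agent
FROM tickets a
INNER JOIN agents b ON a.agent_id = b.id

Result:
title         | agent
--------------+------
Broken link   | Julia
Stale cache   | Wendy
Bad redirect  | Wendy
Missing icon  | Rosa 
Memory leak   | Julia
Export error  | Wendy
Timeout error | Julia


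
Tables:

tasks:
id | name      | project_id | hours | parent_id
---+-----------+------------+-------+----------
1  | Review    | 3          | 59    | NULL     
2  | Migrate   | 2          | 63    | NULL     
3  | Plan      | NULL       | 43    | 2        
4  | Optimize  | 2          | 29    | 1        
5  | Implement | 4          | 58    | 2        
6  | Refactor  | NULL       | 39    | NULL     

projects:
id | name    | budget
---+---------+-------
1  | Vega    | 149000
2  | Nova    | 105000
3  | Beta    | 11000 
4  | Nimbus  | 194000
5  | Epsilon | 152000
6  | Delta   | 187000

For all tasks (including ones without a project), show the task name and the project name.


LEFT JOIN keeps every row from tasks (the left table); where project_id has no match in projects, the project columns become NULL. Walk through each task:
  - task 1 (Review): project_id=3 -> matches Beta
  - task 2 (Migrate): project_id=2 -> matches Nova
  - task 3 (Plan): project_id=NULL, no match -> kept with NULL
  - task 4 (Optimize): project_id=2 -> matches Nova
  - task 5 (Implement): project_id=4 -> matches Nimbus
  - task 6 (Refactor): project_id=NULL, no match -> kept with NULL
All 6 rows appear; 2 have NULL project.

SQL:
SELECT a.name, b.name AS project
FROM tasks a
LEFT JOIN projects b ON a.project_id = b.id

Result:
name      | project
----------+--------
Review    | Beta   
Migrate   | Nova   
Plan      | NULL   
Optimize  | Nova   
Implement | Nimbus 
Refactor  | NULL   


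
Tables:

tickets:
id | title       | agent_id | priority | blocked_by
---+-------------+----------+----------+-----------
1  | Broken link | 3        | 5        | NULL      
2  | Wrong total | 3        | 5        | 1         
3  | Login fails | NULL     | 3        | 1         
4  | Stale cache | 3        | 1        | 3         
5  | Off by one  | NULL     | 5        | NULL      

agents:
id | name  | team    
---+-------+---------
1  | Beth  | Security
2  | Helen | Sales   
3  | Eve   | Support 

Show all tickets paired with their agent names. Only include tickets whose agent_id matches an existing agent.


INNER JOIN keeps only tickets rows whose agent_id matches an id in agents. Walk through each ticket:
  - ticket 1 (Broken link): agent_id=3 -> matches Eve
  - ticket 2 (Wrong total): agent_id=3 -> matches Eve
  - ticket 3 (Login fails): agent_id=NULL, no match -> dropped
  - ticket 4 (Stale cache): agent_id=3 -> matches Eve
  - ticket 5 (Off by one): agent_id=NULL, no match -> dropped
So 2 of 5 rows are dropped.

SQL:
SELECT a.title, b.name AS agent
FROM tickets a
INNER JOIN agents b ON a.agent_id = b.id

Result:
title       | agent
------------+------
Broken link | Eve  
Wrong total | Eve  
Stale cache | Eve  


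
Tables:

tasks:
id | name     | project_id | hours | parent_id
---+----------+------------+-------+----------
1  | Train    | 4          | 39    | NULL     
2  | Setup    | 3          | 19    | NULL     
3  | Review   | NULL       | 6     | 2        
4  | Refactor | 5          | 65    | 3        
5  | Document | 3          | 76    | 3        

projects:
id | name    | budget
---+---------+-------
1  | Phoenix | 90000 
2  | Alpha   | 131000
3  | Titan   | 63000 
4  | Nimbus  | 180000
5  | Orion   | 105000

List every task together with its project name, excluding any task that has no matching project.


INNER JOIN keeps only tasks rows whose project_id matches an id in projects. Walk through each task:
  - task 1 (Train): project_id=4 -> matches Nimbus
  - task 2 (Setup): project_id=3 -> matches Titan
  - task 3 (Review): project_id=NULL, no match -> dropped
  - task 4 (Refactor): project_id=5 -> matches Orion
  - task 5 (Document): project_id=3 -> matches Titan
So 1 of 5 rows is dropped.

SQL:
SELECT a.name, b.name AS project
FROM tasks a
INNER JOIN projects b ON a.project_id = b.id

Result:
name     | project
---------+--------
Train    | Nimbus 
Setup    | Titan  
Refactor | Orion  
Document | Titan  


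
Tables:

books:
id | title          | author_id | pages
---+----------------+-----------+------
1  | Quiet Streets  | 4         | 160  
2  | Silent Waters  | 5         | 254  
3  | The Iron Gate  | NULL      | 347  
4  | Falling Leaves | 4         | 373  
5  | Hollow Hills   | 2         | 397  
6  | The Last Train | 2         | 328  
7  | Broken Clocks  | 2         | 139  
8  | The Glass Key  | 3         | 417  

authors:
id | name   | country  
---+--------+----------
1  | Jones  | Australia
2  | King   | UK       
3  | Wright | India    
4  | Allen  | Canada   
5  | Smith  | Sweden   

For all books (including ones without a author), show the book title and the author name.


LEFT JOIN keeps every row from books (the left table); where author_id has no match in authors, the author columns become NULL. Walk through each book:
  - book 1 (Quiet Streets): author_id=4 -> matches Allen
  - book 2 (Silent Waters): author_id=5 -> matches Smith
  - book 3 (The Iron Gate): author_id=NULL, no match -> kept with NULL
  - book 4 (Falling Leaves): author_id=4 -> matches Allen
  - book 5 (Hollow Hills): author_id=2 -> matches King
  - book 6 (The Last Train): author_id=2 -> matches King
  - book 7 (Broken Clocks): author_id=2 -> matches King
  - book 8 (The Glass Key): author_id=3 -> matches Wright
All 8 rows appear; 1 has NULL author.

SQL:
SELECT a.title, b.name AS author
FROM books a
LEFT JOIN authors b ON a.author_id = b.id

Result:
title          | author
---------------+-------
Quiet Streets  | Allen 
Silent Waters  | Smith 
The Iron Gate  | NULL  
Falling Leaves | Allen 
Hollow Hills   | King  
The Last Train | King  
Broken Clocks  | King  
The Glass Key  | Wright


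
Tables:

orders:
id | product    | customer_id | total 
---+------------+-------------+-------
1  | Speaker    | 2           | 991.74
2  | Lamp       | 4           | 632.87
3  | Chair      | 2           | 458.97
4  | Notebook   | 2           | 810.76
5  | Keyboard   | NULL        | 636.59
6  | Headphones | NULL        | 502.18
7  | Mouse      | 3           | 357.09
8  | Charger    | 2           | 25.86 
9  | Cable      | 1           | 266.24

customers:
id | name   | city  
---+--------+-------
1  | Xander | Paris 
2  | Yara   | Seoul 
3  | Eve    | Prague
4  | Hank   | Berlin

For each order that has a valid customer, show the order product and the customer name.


INNER JOIN keeps only orders rows whose customer_id matches an id in customers. Walk through each order:
  - order 1 (Speaker): customer_id=2 -> matches Yara
  - order 2 (Lamp): customer_id=4 -> matches Hank
  - order 3 (Chair): customer_id=2 -> matches Yara
  - order 4 (Notebook): customer_id=2 -> matches Yara
  - order 5 (Keyboard): customer_id=NULL, no match -> dropped
  - order 6 (Headphones): customer_id=NULL, no match -> dropped
  - order 7 (Mouse): customer_id=3 -> matches Eve
  - order 8 (Charger): customer_id=2 -> matches Yara
  - order 9 (Cable): customer_id=1 -> matches Xander
So 2 of 9 rows are dropped.

SQL:
SELECT a.product, b.name AS customer
FROM orders a
INNER JOIN customers b ON a.customer_id = b.id

Result:
product  | customer
---------+---------
Speaker  | Yara    
Lamp     | Hank    
Chair    | Yara    
Notebook | Yara    
Mouse    | Eve     
Charger  | Yara    
Cable    | Xander  


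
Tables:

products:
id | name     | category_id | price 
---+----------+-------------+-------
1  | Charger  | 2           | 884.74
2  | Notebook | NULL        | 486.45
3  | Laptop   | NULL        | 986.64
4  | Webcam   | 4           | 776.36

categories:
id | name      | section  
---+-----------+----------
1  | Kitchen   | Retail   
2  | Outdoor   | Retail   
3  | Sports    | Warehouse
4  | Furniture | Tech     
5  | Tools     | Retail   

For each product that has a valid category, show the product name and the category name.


INNER JOIN keeps only products rows whose category_id matches an id in categories. Walk through each product:
  - product 1 (Charger): category_id=2 -> matches Outdoor
  - product 2 (Notebook): category_id=NULL, no match -> dropped
  - product 3 (Laptop): category_id=NULL, no match -> dropped
  - product 4 (Webcam): category_id=4 -> matches Furniture
So 2 of 4 rows are dropped.

SQL:
SELECT a.name, b.name AS category
FROM products a
INNER JOIN categories b ON a.category_id = b.id

Result:
name    | category 
--------+----------
Charger | Outdoor  
Webcam  | Furniture


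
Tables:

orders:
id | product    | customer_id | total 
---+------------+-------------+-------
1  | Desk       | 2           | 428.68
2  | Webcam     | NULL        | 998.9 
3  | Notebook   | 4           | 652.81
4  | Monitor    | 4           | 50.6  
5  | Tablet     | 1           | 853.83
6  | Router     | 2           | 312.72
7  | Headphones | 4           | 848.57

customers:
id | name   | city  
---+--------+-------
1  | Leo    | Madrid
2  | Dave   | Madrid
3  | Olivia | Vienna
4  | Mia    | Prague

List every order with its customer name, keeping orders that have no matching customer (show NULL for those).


LEFT JOIN keeps every row from orders (the left table); where customer_id has no match in customers, the customer columns become NULL. Walk through each order:
  - order 1 (Desk): customer_id=2 -> matches Dave
  - order 2 (Webcam): customer_id=NULL, no match -> kept with NULL
  - order 3 (Notebook): customer_id=4 -> matches Mia
  - order 4 (Monitor): customer_id=4 -> matches Mia
  - order 5 (Tablet): customer_id=1 -> matches Leo
  - order 6 (Router): customer_id=2 -> matches Dave
  - order 7 (Headphones): customer_id=4 -> matches Mia
All 7 rows appear; 1 has NULL customer.

SQL:
SELECT a.product, b.name AS customer
FROM orders a
LEFT JOIN customers b ON a.customer_id = b.id

Result:
product    | customer
-----------+---------
Desk       | Dave    
Webcam     | NULL    
Notebook   | Mia     
Monitor    | Mia     
Tablet     | Leo     
Router     | Dave    
Headphones | Mia     


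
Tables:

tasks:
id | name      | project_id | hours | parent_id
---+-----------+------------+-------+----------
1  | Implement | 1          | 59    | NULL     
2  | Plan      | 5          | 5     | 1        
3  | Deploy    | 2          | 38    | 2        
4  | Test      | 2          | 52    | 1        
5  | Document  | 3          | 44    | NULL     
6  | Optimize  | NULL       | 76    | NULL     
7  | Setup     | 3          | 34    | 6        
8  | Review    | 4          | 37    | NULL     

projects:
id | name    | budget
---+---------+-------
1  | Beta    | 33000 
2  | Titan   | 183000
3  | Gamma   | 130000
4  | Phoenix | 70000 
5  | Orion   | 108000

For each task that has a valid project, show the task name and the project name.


INNER JOIN keeps only tasks rows whose project_id matches an id in projects. Walk through each task:
  - task 1 (Implement): project_id=1 -> matches Beta
  - task 2 (Plan): project_id=5 -> matches Orion
  - task 3 (Deploy): project_id=2 -> matches Titan
  - task 4 (Test): project_id=2 -> matches Titan
  - task 5 (Document): project_id=3 -> matches Gamma
  - task 6 (Optimize): project_id=NULL, no match -> dropped
  - task 7 (Setup): project_id=3 -> matches Gamma
  - task 8 (Review): project_id=4 -> matches Phoenix
So 1 of 8 rows is dropped.

SQL:
SELECT a.name, b.name AS project
FROM tasks a
INNER JOIN projects b ON a.project_id = b.id

Result:
name      | project
----------+--------
Implement | Beta   
Plan      | Orion  
Deploy    | Titan  
Test      | Titan  
Document  | Gamma  
Setup     | Gamma  
Review    | Phoenix


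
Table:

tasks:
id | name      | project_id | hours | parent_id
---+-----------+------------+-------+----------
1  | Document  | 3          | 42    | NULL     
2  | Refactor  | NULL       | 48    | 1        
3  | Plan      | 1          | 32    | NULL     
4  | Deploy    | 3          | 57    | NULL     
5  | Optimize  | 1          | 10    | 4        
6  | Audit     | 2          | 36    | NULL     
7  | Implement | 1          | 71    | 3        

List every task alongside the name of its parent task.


This is a self-join: tasks is joined to a second copy of itself, matching each row's parent_id to another row's id. Use LEFT JOIN so rows with parent_id=NULL are kept.
  - task 1 (Document): parent_id=NULL -> NULL
  - task 2 (Refactor): parent_id=1 -> Document
  - task 3 (Plan): parent_id=NULL -> NULL
  - task 4 (Deploy): parent_id=NULL -> NULL
  - task 5 (Optimize): parent_id=4 -> Deploy
  - task 6 (Audit): parent_id=NULL -> NULL
  - task 7 (Implement): parent_id=3 -> Plan

SQL:
SELECT a.name AS item, b.name AS parent
FROM tasks a
LEFT JOIN tasks b ON a.parent_id = b.id

Result:
item      | parent  
----------+---------
Document  | NULL    
Refactor  | Document
Plan      | NULL    
Deploy    | NULL    
Optimize  | Deploy  
Audit     | NULL    
Implement | Plan    


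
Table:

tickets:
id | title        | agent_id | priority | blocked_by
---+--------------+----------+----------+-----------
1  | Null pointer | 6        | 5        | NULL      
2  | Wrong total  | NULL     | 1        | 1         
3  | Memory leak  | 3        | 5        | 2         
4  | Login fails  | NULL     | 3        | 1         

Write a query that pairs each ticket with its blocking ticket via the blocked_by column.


This is a self-join: tickets is joined to a second copy of itself, matching each row's blocked_by to another row's id. Use LEFT JOIN so rows with blocked_by=NULL are kept.
  - ticket 1 (Null pointer): blocked_by=NULL -> NULL
  - ticket 2 (Wrong total): blocked_by=1 -> Null pointer
  - ticket 3 (Memory leak): blocked_by=2 -> Wrong total
  - ticket 4 (Login fails): blocked_by=1 -> Null pointer

SQL:
SELECT a.title AS item, b.title AS blocked_by
FROM tickets a
LEFT JOIN tickets b ON a.blocked_by = b.id

Result:
item         | blocked_by  
-------------+-------------
Null pointer | NULL        
Wrong total  | Null pointer
Memory leak  | Wrong total 
Login fails  | Null pointer
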